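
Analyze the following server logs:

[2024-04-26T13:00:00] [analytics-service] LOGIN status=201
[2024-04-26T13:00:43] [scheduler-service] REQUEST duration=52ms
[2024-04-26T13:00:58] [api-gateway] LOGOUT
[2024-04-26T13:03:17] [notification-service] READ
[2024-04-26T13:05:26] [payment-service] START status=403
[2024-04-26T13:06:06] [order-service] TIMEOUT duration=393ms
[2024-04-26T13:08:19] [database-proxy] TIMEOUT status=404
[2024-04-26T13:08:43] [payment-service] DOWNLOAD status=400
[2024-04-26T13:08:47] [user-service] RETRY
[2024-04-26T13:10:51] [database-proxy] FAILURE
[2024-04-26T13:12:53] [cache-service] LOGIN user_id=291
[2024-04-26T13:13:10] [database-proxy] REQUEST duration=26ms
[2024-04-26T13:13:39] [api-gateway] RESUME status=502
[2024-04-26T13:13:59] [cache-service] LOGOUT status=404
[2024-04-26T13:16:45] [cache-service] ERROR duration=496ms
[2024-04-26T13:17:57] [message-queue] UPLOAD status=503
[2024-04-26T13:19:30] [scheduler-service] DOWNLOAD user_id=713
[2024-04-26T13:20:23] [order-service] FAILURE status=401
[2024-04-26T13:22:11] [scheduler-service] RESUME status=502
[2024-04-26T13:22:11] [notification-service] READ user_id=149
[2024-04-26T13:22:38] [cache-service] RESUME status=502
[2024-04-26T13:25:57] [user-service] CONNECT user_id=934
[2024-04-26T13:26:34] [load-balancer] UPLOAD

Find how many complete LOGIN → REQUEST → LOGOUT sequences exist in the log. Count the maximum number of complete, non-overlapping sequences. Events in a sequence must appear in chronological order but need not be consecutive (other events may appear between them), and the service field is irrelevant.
2

To count sequences:

1. Look for pattern: LOGIN → REQUEST → LOGOUT
2. Greedily scan the log in chronological order, matching each sequence element in turn (ignoring service)
3. Each time the full pattern completes, increment the count and restart matching from the next event
4. Complete non-overlapping sequences found: 2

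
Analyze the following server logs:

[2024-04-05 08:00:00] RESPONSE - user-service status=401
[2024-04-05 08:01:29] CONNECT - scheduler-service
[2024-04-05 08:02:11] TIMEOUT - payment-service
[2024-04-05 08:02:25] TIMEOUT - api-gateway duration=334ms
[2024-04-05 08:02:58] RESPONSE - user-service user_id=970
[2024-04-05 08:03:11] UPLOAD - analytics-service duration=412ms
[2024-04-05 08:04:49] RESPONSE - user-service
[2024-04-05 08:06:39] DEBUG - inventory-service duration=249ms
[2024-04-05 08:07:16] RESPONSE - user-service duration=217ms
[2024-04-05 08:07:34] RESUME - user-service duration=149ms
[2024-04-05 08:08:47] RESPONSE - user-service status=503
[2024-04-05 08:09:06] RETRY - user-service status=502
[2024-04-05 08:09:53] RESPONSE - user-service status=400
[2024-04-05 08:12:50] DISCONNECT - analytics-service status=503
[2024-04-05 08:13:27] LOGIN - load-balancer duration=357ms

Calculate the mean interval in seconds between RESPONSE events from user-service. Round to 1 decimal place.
118.6

To calculate average interval:

1. Find all RESPONSE events for user-service in order
2. Calculate time gaps between consecutive events
3. Compute mean of gaps: 593 / 5 = 118.6 seconds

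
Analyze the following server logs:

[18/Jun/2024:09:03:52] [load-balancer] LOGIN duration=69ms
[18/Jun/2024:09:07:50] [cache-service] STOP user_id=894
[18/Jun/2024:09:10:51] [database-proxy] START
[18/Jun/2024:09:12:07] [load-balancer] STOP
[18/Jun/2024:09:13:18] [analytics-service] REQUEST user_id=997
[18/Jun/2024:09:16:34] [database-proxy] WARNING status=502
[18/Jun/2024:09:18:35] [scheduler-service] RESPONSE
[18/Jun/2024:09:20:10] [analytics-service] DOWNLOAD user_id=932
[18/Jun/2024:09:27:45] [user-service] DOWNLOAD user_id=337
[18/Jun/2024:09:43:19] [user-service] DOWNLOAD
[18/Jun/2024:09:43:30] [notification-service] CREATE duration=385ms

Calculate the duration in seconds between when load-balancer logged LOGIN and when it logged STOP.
495

To find the time between events:

1. Locate the first LOGIN event for load-balancer: 18/Jun/2024:09:03:52
2. Locate the first STOP event for load-balancer: 18/Jun/2024:09:12:07
3. Calculate the difference: 18/Jun/2024:09:12:07 - 18/Jun/2024:09:03:52 = 495 seconds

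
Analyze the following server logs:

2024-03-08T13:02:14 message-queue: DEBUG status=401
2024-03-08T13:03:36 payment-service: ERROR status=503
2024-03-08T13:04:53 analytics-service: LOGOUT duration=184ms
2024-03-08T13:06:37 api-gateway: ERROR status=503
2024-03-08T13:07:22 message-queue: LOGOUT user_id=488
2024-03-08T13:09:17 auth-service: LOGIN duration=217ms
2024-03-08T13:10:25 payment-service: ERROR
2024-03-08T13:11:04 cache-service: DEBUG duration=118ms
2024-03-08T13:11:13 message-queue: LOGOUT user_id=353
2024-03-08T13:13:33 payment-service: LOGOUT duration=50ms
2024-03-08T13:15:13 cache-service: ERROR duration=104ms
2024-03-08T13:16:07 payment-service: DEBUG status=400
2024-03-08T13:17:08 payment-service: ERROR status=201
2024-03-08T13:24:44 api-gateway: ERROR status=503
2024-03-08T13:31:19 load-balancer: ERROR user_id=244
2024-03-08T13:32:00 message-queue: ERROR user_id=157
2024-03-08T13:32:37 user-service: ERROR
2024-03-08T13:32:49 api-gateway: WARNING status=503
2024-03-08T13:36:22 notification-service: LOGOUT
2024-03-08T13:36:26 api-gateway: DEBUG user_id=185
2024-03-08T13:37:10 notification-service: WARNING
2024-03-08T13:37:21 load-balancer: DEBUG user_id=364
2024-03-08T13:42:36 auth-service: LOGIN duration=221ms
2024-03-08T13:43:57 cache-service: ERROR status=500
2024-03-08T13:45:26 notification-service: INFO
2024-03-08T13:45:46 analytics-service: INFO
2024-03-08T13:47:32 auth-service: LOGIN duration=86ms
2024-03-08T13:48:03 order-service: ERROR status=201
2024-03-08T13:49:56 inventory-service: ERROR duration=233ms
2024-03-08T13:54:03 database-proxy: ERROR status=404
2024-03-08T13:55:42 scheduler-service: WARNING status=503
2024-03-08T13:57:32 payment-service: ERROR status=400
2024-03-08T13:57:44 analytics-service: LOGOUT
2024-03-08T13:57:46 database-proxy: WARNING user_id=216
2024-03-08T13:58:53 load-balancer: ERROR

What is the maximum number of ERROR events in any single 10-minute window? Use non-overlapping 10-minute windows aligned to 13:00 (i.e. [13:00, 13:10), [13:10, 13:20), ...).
3

To find the burst window:

1. Divide the log period into non-overlapping 10-minute windows starting at 13:00
2. Count ERROR events in each window
3. Find the window with maximum count
4. Maximum events in a window: 3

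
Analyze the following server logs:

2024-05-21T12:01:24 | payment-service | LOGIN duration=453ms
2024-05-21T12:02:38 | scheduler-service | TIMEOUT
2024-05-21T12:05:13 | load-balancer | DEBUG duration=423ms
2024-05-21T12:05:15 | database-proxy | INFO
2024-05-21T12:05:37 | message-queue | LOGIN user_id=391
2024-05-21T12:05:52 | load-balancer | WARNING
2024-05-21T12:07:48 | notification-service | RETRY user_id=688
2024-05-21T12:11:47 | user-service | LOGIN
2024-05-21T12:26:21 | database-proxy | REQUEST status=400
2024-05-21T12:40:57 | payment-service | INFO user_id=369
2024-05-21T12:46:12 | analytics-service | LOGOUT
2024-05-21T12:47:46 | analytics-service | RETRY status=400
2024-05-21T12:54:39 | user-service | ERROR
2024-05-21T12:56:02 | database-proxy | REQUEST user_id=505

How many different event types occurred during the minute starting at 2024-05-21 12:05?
4

To count unique event types:

1. Filter events in the minute starting at 2024-05-21 12:05
2. Extract event types from matching entries
3. Count unique types: 4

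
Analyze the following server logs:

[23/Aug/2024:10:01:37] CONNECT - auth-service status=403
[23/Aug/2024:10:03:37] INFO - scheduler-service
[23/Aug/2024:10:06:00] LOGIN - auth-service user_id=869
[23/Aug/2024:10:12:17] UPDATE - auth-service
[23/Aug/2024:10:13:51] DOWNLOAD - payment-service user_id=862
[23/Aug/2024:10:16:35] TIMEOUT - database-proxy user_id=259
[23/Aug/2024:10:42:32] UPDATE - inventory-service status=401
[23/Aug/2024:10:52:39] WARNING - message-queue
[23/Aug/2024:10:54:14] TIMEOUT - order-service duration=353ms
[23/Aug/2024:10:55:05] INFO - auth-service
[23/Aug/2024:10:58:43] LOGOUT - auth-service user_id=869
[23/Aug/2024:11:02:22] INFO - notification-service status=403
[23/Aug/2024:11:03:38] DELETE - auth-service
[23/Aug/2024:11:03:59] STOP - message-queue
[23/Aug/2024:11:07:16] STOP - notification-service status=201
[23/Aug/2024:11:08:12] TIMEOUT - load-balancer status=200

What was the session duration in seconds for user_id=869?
3163

To calculate session duration:

1. Find LOGIN event for user_id=869: 23/Aug/2024:10:06:00
2. Find LOGOUT event for user_id=869: 23/Aug/2024:10:58:43
3. Session duration: 23/Aug/2024:10:58:43 - 23/Aug/2024:10:06:00 = 3163 seconds (52 minutes)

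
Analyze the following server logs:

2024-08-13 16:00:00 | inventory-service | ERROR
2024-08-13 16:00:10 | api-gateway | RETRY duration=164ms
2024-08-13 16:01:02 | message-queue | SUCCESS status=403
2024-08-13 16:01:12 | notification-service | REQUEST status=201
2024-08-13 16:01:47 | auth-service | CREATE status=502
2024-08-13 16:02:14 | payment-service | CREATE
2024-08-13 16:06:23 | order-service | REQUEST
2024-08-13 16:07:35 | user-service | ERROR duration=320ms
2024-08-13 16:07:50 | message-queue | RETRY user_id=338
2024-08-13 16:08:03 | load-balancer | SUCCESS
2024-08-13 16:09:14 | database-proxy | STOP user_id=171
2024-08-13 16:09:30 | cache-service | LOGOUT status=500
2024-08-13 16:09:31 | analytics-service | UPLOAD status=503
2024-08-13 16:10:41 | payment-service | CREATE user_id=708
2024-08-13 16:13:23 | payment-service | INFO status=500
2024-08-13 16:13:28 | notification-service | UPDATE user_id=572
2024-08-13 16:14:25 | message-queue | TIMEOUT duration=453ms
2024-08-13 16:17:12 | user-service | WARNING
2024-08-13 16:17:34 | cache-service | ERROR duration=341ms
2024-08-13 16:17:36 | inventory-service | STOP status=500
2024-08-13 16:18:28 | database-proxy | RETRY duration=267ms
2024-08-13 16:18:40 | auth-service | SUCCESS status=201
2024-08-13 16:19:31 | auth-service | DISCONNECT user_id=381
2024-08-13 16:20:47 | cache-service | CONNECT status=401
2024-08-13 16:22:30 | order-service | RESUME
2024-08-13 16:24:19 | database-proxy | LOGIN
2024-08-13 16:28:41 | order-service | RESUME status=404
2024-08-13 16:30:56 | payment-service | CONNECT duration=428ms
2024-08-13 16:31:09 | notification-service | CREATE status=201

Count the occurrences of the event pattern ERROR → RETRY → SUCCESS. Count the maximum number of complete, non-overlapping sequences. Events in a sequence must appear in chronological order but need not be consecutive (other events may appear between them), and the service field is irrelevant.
3

To count sequences:

1. Look for pattern: ERROR → RETRY → SUCCESS
2. Greedily scan the log in chronological order, matching each sequence element in turn (ignoring service)
3. Each time the full pattern completes, increment the count and restart matching from the next event
4. Complete non-overlapping sequences found: 3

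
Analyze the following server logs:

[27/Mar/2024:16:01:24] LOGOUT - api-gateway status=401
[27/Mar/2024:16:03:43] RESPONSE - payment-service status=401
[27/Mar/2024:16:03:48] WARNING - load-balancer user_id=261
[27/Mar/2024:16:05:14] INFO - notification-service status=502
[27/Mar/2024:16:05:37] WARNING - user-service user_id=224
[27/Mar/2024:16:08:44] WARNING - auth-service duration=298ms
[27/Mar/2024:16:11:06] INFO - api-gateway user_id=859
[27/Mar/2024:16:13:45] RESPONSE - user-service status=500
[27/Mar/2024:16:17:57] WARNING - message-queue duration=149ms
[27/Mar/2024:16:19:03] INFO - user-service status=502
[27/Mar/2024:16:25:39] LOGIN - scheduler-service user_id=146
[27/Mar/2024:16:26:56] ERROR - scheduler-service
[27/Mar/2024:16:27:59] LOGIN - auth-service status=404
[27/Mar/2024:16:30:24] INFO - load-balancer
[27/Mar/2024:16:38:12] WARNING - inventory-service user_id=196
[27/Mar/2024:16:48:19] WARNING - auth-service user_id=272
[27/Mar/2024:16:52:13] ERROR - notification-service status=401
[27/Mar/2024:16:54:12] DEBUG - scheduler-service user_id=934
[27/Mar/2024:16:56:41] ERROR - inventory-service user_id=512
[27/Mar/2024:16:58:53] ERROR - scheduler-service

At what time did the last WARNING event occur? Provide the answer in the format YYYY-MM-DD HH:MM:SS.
2024-03-27 16:48:19

To find the last event:

1. Filter for all WARNING events
2. Sort by timestamp
3. Select the last one
4. Timestamp: 2024-03-27 16:48:19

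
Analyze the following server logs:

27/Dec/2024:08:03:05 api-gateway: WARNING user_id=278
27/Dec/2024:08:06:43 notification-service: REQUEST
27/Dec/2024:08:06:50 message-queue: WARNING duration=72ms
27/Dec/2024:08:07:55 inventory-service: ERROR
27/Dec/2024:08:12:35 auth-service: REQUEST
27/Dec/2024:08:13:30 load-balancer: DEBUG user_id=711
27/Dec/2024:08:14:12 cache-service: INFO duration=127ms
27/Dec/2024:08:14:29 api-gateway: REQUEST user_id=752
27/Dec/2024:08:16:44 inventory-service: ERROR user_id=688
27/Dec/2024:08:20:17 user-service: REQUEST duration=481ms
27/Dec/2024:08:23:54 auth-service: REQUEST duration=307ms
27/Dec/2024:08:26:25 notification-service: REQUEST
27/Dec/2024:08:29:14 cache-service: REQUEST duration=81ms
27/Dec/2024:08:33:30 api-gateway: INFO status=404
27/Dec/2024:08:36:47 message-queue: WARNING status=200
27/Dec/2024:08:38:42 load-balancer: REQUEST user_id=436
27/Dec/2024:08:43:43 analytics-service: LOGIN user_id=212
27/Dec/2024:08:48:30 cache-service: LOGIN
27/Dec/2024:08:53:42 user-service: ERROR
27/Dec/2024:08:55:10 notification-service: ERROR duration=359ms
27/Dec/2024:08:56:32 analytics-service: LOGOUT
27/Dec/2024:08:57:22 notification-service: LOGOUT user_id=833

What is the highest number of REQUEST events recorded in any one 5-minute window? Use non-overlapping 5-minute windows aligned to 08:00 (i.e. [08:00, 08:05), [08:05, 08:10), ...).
2

To find the burst window:

1. Divide the log period into non-overlapping 5-minute windows starting at 08:00
2. Count REQUEST events in each window
3. Find the window with maximum count
4. Maximum events in a window: 2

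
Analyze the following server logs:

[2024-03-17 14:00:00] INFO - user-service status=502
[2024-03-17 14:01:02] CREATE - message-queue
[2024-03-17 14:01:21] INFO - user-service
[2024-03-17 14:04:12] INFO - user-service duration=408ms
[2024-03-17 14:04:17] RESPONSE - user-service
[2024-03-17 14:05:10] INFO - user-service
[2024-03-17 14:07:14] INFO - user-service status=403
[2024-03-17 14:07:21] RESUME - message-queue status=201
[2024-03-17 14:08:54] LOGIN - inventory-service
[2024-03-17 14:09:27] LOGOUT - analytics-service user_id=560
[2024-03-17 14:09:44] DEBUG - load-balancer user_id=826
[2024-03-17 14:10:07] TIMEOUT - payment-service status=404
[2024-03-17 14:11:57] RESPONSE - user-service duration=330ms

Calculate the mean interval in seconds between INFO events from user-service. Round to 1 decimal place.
108.5

To calculate average interval:

1. Find all INFO events for user-service in order
2. Calculate time gaps between consecutive events
3. Compute mean of gaps: 434 / 4 = 108.5 seconds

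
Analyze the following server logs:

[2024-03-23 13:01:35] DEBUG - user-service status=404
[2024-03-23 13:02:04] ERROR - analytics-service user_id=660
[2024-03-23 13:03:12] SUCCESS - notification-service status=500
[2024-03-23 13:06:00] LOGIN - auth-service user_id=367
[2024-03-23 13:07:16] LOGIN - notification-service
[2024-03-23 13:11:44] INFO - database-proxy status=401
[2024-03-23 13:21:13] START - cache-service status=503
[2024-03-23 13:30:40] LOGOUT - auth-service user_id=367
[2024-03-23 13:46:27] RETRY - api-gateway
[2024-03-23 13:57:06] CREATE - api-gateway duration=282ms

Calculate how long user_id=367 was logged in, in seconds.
1480

To calculate session duration:

1. Find LOGIN event for user_id=367: 2024-03-23 13:06:00
2. Find LOGOUT event for user_id=367: 2024-03-23 13:30:40
3. Session duration: 2024-03-23 13:30:40 - 2024-03-23 13:06:00 = 1480 seconds (24 minutes)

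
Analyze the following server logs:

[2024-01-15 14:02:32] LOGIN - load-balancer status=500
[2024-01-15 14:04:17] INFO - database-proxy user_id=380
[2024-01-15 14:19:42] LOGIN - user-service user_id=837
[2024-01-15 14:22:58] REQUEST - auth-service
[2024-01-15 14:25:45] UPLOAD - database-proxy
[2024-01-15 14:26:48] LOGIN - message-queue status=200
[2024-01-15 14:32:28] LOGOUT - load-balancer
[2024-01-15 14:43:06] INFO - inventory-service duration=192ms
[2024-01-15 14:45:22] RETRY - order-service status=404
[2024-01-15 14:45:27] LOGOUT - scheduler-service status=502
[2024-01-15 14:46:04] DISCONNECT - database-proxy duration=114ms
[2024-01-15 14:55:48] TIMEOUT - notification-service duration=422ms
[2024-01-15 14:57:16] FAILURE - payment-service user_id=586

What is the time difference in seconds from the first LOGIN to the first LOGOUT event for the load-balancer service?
1796

To find the time between events:

1. Locate the first LOGIN event for load-balancer: 2024-01-15 14:02:32
2. Locate the first LOGOUT event for load-balancer: 2024-01-15 14:32:28
3. Calculate the difference: 2024-01-15 14:32:28 - 2024-01-15 14:02:32 = 1796 seconds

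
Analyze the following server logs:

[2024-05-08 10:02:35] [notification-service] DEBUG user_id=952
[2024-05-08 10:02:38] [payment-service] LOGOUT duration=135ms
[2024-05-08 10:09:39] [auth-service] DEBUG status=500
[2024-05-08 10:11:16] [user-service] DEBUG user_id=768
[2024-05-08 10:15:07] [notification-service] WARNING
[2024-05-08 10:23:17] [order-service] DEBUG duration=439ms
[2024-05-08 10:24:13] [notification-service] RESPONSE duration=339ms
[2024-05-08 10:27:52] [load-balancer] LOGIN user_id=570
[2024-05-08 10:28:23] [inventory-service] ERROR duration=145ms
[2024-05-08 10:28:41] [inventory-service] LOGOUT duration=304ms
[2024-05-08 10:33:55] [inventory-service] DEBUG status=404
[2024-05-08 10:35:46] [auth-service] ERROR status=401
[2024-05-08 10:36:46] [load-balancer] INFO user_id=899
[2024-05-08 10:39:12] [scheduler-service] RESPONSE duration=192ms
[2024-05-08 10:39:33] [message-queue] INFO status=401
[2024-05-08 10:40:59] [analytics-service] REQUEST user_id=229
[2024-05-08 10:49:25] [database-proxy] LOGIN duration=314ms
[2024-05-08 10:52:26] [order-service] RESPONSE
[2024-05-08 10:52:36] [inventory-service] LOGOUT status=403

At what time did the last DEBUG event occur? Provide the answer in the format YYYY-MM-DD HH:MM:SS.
2024-05-08 10:33:55

To find the last event:

1. Filter for all DEBUG events
2. Sort by timestamp
3. Select the last one
4. Timestamp: 2024-05-08 10:33:55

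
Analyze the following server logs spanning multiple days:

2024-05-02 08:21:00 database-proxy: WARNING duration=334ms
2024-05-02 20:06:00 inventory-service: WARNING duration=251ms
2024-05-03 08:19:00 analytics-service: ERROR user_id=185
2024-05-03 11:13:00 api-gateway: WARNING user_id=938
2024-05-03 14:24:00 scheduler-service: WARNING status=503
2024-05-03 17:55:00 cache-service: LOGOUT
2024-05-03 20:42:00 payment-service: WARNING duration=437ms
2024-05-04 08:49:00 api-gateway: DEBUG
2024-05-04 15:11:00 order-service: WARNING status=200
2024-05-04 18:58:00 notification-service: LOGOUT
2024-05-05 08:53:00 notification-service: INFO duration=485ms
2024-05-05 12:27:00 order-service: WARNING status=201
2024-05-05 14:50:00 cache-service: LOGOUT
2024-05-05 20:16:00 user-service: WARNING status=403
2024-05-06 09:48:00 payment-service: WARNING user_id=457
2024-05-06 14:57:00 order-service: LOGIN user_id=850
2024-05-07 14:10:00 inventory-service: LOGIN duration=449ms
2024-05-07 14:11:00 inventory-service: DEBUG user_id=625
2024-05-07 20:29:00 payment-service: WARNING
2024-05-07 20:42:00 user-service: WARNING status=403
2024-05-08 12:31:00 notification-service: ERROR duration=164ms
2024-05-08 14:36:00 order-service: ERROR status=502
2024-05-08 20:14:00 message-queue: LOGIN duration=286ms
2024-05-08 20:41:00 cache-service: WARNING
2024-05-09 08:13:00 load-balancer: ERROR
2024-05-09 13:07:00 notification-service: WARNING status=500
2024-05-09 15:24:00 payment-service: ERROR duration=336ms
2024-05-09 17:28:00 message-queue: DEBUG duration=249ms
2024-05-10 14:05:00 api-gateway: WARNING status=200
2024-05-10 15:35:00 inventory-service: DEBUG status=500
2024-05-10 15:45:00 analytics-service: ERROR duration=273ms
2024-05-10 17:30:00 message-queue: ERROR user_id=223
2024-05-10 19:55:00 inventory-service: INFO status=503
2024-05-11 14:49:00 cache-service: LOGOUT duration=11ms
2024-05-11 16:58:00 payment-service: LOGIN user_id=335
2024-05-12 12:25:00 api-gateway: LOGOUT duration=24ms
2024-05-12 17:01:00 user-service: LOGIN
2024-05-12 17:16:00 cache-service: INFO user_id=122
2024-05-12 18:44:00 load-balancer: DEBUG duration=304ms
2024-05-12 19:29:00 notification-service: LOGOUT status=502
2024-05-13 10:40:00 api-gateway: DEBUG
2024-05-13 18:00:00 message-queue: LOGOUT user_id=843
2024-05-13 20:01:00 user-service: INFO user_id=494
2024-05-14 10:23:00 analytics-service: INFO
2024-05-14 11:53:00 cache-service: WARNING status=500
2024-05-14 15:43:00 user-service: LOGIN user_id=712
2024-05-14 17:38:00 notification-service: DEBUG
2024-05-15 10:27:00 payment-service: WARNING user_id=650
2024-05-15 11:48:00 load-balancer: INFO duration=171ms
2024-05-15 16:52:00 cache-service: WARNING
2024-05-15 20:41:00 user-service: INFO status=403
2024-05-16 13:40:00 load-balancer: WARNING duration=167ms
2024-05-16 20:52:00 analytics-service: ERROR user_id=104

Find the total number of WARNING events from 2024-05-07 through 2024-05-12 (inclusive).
5

To filter by date range:

1. Date range: 2024-05-07 through 2024-05-12, both dates inclusive
2. Filter for WARNING events whose date falls in this range
3. Count matching events: 5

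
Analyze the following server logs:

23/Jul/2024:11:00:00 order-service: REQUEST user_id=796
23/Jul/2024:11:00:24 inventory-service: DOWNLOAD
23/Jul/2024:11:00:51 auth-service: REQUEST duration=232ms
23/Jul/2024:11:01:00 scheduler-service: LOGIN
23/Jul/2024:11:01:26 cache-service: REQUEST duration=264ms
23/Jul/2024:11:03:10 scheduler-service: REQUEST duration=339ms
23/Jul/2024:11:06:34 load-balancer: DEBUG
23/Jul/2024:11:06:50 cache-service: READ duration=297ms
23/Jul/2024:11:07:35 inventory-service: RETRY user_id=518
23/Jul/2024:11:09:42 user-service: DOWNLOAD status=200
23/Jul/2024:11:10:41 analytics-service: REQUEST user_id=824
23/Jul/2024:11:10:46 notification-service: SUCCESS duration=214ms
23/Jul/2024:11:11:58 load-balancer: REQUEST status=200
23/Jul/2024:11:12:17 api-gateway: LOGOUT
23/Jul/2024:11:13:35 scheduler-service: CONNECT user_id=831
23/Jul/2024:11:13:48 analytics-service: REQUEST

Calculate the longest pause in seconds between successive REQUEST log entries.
451

To find the longest gap:

1. Extract all REQUEST events in chronological order
2. Calculate time differences between consecutive events
3. Find the maximum difference
4. Longest gap: 451 seconds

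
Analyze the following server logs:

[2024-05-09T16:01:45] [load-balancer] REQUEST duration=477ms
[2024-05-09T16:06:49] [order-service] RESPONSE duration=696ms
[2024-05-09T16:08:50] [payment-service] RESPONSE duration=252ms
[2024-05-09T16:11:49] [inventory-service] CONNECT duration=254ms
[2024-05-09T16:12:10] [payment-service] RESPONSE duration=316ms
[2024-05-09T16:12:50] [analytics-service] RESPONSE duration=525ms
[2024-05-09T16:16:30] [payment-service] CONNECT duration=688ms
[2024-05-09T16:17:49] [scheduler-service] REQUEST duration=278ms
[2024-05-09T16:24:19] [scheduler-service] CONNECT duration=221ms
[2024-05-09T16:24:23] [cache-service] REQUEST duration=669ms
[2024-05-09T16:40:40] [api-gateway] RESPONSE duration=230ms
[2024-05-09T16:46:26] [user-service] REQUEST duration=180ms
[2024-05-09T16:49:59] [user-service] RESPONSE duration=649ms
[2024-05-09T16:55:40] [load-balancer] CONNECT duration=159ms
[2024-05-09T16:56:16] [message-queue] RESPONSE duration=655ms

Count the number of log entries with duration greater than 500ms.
6

To count timeouts:

1. Threshold: 500ms
2. Extract duration from each log entry
3. Count entries where duration > 500
4. Timeout count: 6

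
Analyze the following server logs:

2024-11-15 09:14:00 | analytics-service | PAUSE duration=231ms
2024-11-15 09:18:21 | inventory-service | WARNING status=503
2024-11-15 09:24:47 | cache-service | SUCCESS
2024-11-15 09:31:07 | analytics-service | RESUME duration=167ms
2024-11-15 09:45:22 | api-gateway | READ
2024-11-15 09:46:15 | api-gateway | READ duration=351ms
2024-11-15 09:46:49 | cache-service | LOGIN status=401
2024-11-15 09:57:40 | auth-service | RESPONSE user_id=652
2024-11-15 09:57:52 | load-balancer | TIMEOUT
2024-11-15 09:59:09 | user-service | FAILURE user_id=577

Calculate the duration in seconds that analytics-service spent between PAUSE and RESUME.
1027

To calculate state duration:

1. Find PAUSE event for analytics-service: 2024-11-15 09:14:00
2. Find RESUME event for analytics-service: 2024-11-15 09:31:07
3. Calculate duration: 2024-11-15 09:31:07 - 2024-11-15 09:14:00 = 1027 seconds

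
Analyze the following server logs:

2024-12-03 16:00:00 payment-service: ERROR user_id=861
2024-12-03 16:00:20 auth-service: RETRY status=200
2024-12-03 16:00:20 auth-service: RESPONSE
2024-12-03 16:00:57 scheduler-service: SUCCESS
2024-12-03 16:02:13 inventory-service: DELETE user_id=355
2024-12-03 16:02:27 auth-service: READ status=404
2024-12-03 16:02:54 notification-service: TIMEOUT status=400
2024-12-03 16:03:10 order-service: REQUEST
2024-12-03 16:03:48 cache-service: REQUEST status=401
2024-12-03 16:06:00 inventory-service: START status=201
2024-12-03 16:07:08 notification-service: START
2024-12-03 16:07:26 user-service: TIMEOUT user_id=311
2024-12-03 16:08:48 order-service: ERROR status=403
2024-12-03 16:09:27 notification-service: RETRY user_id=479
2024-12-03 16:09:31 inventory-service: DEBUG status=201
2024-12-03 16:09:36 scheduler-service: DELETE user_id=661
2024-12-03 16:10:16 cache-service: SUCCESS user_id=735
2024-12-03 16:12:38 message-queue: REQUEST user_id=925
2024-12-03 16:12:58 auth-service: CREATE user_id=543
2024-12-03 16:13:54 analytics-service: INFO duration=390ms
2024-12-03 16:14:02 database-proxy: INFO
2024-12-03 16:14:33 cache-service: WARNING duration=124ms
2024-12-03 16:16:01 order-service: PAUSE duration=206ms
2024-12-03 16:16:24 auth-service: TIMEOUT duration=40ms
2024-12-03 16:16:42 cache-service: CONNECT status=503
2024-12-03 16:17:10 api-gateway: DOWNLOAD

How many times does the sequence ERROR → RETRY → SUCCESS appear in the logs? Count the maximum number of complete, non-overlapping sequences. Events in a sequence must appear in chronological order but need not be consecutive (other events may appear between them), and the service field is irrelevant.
2

To count sequences:

1. Look for pattern: ERROR → RETRY → SUCCESS
2. Greedily scan the log in chronological order, matching each sequence element in turn (ignoring service)
3. Each time the full pattern completes, increment the count and restart matching from the next event
4. Complete non-overlapping sequences found: 2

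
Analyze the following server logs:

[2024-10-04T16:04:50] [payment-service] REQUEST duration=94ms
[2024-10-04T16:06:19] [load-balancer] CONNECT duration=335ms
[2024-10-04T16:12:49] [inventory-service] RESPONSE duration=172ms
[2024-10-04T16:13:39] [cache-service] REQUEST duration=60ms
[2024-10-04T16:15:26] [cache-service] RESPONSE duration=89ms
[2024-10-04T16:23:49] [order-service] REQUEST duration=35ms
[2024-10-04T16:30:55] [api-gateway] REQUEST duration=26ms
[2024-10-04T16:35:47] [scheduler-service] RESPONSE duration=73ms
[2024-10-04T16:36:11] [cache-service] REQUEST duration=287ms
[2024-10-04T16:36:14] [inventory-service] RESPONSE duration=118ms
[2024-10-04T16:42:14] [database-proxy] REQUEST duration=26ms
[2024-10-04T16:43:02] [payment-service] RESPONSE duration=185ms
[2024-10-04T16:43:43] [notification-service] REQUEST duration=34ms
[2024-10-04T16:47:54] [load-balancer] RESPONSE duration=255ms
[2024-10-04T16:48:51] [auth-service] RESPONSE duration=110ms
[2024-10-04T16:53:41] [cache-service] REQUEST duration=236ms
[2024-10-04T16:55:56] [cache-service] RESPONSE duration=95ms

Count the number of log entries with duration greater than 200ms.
4

To count timeouts:

1. Threshold: 200ms
2. Extract duration from each log entry
3. Count entries where duration > 200
4. Timeout count: 4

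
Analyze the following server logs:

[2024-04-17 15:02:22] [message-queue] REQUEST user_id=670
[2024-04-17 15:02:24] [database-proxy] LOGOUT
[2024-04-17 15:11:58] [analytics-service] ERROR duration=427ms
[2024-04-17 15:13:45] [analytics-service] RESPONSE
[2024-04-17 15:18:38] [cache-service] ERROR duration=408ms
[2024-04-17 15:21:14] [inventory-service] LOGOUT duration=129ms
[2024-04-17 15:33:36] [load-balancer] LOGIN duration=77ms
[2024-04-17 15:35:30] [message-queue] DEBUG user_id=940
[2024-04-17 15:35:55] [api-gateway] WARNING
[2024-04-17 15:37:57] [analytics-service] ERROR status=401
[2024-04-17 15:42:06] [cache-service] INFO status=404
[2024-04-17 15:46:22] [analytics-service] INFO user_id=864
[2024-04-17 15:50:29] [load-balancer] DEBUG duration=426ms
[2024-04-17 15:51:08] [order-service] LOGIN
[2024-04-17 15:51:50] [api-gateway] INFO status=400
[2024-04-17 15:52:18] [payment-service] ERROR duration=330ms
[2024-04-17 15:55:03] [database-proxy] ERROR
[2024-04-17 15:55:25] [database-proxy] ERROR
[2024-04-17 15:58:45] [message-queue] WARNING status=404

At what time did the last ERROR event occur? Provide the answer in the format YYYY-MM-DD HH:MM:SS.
2024-04-17 15:55:25

To find the last event:

1. Filter for all ERROR events
2. Sort by timestamp
3. Select the last one
4. Timestamp: 2024-04-17 15:55:25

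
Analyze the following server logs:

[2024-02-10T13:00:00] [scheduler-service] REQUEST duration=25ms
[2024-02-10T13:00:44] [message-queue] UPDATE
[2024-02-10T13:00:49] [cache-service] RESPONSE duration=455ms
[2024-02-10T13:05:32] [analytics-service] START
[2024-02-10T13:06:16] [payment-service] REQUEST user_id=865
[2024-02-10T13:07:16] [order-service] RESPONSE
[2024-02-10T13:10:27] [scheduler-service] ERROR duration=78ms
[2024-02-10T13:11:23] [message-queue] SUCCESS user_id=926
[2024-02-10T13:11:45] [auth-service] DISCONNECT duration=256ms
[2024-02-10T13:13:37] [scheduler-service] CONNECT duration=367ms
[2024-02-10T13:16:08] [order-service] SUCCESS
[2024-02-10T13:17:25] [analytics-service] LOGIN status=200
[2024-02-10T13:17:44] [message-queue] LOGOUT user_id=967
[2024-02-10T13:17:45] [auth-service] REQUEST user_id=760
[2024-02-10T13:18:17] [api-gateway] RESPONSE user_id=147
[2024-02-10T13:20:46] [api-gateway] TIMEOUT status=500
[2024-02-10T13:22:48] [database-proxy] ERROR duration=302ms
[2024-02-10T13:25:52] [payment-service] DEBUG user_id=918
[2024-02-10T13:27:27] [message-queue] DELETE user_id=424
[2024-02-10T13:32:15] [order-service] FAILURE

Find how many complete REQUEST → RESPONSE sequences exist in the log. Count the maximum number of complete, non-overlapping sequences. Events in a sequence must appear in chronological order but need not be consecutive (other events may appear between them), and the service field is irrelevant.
3

To count sequences:

1. Look for pattern: REQUEST → RESPONSE
2. Greedily scan the log in chronological order, matching each sequence element in turn (ignoring service)
3. Each time the full pattern completes, increment the count and restart matching from the next event
4. Complete non-overlapping sequences found: 3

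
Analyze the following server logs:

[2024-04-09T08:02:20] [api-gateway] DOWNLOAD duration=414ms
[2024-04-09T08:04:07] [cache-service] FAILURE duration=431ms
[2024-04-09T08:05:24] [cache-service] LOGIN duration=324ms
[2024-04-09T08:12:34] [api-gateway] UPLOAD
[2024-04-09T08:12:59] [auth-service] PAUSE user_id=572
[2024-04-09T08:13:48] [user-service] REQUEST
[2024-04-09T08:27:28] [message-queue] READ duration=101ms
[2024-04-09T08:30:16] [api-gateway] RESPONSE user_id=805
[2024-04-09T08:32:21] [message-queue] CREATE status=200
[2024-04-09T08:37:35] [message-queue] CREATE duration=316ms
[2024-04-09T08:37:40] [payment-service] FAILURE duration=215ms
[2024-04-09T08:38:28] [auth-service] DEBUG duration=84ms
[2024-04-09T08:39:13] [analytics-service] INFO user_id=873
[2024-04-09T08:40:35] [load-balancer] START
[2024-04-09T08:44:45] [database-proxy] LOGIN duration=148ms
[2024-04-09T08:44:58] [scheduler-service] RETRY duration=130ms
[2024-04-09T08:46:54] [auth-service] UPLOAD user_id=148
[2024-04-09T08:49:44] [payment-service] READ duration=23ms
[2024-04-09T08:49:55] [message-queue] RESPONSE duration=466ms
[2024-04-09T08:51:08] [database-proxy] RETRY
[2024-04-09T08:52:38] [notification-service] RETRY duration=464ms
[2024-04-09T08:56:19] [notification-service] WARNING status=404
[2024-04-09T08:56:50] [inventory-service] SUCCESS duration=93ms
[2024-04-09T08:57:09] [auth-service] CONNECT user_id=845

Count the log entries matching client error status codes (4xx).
1

To find matching entries:

1. Pattern to match: client error status codes (4xx)
2. Scan each log entry for the pattern
3. Count matches: 1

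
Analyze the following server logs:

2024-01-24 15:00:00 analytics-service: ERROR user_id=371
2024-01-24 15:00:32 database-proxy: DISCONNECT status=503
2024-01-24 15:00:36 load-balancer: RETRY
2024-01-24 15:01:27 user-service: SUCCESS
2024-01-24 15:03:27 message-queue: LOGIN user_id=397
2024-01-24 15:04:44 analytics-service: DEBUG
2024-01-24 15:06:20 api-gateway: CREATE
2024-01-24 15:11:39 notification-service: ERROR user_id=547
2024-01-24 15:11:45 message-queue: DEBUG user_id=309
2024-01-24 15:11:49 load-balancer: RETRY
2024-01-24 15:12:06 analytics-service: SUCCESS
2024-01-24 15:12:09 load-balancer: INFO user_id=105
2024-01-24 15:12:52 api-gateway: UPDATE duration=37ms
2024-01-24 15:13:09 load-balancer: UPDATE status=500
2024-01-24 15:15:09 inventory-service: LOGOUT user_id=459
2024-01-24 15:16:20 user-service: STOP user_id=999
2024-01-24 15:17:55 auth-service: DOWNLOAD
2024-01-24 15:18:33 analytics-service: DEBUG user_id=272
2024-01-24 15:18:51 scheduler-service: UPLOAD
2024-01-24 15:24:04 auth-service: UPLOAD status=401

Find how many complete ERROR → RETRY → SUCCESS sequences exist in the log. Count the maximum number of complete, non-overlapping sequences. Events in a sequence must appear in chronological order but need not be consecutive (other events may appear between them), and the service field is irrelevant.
2

To count sequences:

1. Look for pattern: ERROR → RETRY → SUCCESS
2. Greedily scan the log in chronological order, matching each sequence element in turn (ignoring service)
3. Each time the full pattern completes, increment the count and restart matching from the next event
4. Complete non-overlapping sequences found: 2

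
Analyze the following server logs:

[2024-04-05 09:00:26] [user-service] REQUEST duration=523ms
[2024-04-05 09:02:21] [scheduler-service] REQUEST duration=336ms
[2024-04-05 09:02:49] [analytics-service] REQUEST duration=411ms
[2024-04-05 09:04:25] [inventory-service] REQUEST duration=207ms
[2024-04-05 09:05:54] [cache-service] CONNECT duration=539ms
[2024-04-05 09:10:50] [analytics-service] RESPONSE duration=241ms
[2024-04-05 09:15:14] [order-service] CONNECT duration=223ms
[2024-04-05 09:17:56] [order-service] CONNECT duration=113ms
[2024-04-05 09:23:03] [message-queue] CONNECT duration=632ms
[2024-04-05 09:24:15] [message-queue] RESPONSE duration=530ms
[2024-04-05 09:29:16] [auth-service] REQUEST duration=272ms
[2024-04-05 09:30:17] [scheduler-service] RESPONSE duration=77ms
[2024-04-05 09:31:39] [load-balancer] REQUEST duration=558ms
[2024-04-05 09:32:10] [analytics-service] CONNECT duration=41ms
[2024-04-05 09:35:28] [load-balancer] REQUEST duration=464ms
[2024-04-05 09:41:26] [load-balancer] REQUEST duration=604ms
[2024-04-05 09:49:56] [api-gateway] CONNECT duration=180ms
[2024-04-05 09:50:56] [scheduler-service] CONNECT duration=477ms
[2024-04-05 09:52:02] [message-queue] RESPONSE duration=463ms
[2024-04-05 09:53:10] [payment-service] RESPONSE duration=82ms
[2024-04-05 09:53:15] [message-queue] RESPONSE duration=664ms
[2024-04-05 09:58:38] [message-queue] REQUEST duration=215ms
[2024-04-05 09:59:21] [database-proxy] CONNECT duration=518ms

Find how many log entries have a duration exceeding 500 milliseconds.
8

To count timeouts:

1. Threshold: 500ms
2. Extract duration from each log entry
3. Count entries where duration > 500
4. Timeout count: 8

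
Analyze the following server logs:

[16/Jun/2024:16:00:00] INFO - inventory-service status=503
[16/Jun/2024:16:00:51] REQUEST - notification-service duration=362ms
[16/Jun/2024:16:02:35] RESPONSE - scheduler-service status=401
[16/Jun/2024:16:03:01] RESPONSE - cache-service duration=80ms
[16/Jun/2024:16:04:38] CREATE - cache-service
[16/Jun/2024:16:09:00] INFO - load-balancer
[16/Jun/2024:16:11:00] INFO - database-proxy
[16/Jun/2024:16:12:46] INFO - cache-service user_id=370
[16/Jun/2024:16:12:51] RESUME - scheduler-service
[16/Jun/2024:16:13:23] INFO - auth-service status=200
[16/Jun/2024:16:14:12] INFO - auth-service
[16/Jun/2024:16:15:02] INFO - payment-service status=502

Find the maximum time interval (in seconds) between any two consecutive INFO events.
540

To find the longest gap:

1. Extract all INFO events in chronological order
2. Calculate time differences between consecutive events
3. Find the maximum difference
4. Longest gap: 540 seconds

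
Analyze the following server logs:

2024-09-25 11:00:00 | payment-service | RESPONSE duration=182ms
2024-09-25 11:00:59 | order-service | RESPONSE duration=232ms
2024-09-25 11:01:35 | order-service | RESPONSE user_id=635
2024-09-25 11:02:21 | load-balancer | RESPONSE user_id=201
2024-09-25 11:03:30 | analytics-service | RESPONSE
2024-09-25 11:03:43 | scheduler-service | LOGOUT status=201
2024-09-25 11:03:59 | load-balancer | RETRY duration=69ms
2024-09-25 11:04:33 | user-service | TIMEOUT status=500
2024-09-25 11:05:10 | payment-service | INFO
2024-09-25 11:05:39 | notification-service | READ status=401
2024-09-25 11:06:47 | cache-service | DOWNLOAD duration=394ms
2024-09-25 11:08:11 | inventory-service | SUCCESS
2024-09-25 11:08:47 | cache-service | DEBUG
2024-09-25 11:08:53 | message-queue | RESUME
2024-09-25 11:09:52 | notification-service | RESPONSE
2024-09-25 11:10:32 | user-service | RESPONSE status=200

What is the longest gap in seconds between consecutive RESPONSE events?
382

To find the longest gap:

1. Extract all RESPONSE events in chronological order
2. Calculate time differences between consecutive events
3. Find the maximum difference
4. Longest gap: 382 seconds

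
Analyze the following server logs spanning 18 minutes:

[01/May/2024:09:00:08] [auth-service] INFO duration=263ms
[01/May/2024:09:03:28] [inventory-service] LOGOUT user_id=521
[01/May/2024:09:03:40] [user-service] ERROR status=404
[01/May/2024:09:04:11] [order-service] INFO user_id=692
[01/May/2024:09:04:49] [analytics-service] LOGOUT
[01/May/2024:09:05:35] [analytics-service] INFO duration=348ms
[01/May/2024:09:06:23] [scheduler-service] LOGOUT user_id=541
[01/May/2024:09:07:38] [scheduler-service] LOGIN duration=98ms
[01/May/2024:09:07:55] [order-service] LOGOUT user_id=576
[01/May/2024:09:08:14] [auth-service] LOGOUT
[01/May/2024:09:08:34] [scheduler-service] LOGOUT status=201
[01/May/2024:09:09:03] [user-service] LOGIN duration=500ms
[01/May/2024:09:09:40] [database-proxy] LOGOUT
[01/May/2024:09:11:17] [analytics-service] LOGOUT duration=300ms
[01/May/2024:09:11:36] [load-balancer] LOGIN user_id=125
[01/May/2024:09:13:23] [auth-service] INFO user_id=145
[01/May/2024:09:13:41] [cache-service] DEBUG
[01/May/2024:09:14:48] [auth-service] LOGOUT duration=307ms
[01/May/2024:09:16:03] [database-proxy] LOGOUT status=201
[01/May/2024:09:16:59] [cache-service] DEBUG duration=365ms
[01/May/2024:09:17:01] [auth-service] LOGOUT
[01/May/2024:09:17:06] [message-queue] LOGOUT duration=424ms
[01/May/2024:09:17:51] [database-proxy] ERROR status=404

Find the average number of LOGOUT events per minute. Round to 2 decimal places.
0.67

To calculate the rate:

1. Count total LOGOUT events: 12
2. Total time period: 18 minutes
3. Rate = 12 / 18 = 0.67 events per minute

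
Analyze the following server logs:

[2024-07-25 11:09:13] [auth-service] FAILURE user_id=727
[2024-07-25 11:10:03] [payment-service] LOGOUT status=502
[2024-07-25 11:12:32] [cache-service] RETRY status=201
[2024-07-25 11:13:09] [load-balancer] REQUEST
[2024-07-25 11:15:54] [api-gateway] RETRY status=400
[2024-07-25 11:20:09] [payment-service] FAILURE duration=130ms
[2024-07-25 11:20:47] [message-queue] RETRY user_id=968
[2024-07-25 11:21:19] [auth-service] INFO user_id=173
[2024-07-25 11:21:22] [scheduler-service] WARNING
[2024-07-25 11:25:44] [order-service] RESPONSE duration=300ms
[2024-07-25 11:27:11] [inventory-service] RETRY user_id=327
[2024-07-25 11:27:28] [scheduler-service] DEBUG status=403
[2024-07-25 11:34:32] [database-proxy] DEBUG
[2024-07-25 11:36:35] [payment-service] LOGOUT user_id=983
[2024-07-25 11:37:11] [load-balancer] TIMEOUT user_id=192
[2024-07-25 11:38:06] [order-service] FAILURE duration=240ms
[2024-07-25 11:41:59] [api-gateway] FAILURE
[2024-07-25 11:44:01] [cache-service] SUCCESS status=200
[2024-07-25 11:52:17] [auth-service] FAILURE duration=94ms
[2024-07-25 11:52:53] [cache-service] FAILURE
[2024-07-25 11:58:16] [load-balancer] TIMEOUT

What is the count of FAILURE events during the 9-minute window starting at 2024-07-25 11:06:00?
1

To count events in the time window:

1. Window boundaries: 2024-07-25 11:06:00 to 2024-07-25 11:15:00
2. Filter for FAILURE events within this window
3. Count matching events: 1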